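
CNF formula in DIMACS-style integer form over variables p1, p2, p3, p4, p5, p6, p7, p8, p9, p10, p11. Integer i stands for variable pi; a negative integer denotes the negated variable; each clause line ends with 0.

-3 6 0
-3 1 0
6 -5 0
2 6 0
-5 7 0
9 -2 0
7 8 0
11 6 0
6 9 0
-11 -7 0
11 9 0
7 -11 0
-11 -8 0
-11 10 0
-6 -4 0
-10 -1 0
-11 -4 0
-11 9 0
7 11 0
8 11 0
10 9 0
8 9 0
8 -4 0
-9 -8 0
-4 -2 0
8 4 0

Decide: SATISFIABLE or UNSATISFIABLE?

p11 = True:
  propagation gives p7=False; an empty clause results — contradiction.
p11 = False:
  propagation gives p6=True, p9=True, p4=False, p7=True; an empty clause results — contradiction.
Every branch closes, so no satisfying assignment exists.

UNSATISFIABLE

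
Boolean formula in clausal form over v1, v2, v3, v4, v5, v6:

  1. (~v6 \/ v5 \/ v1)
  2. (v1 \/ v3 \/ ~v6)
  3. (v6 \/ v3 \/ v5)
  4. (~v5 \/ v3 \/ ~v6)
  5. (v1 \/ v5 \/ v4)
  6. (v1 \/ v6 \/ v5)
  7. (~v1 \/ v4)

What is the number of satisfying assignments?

Split on v1, then v5.
  v1=1, v5=1: v2 free; 3 ways for (v3,v4,v6) × 2^1 = 6.
  v1=1, v5=0: v2 free; 3 ways for (v3,v4,v6) × 2^1 = 6.
  v1=0, v5=1: v2, v4 free; 3 ways for (v3,v6) × 2^2 = 12.
  v1=0, v5=0: a clause becomes empty — 0.
Total: 6 + 6 + 12 + 0 = 24.

24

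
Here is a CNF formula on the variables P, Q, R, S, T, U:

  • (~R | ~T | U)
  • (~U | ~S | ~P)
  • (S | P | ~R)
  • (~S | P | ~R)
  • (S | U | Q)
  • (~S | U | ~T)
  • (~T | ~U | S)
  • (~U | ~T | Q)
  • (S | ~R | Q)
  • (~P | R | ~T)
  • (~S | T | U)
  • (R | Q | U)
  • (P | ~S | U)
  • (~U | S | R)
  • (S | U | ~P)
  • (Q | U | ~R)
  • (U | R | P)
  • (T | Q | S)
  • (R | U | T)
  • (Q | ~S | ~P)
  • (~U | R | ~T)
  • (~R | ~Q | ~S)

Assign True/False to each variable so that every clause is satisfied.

P=0  Q=1  R=0  S=1  T=0  U=1

Set P = False and propagate.
The remaining clauses are satisfied by Q = True, R = False, S = True, T = False, U = True.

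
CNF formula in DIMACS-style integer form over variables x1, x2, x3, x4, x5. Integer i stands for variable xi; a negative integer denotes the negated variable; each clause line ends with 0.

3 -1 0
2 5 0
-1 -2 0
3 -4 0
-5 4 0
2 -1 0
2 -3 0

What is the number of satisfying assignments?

4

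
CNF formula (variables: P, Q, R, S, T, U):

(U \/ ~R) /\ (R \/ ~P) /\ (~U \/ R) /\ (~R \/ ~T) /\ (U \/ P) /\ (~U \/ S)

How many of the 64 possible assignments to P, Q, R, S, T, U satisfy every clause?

4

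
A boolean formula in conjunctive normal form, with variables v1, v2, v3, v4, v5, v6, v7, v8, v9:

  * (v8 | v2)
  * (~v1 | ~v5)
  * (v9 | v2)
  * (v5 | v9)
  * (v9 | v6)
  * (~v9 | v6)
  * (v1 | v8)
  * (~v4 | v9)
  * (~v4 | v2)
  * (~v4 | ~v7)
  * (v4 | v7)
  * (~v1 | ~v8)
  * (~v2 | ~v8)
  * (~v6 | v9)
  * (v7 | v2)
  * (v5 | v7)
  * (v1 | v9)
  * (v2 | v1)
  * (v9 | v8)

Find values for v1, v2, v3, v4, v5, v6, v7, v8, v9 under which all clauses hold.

v1 = 1, v2 = 1, v3 = 1, v4 = 0, v5 = 0, v6 = 1, v7 = 1, v8 = 0, v9 = 1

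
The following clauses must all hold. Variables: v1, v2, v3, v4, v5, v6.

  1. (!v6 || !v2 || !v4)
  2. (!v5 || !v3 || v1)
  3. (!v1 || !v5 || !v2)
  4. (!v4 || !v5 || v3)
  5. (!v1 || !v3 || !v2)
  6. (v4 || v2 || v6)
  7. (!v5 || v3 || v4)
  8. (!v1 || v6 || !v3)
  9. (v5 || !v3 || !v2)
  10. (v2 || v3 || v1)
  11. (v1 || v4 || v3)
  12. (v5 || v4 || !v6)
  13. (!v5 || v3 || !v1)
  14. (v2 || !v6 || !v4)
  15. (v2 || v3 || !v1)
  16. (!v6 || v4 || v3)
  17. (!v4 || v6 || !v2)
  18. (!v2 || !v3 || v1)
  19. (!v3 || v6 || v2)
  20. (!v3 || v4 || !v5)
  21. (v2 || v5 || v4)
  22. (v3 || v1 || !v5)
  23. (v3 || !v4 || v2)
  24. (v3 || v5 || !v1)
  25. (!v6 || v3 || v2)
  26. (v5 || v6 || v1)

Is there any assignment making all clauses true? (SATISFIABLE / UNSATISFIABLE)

UNSATISFIABLE

v3 = True:
  v2 = True:
    propagation gives v1=False; an empty clause results — contradiction.
  v2 = False:
    propagation gives v6=True, v4=False, v5=True; an empty clause results — contradiction.
v3 = False:
  v4 = True:
    propagation gives v5=False, v2=True, v6=False; an empty clause results — contradiction.
  v4 = False:
    propagation gives v5=False, v1=True; an empty clause results — contradiction.
Every branch closes, so no satisfying assignment exists.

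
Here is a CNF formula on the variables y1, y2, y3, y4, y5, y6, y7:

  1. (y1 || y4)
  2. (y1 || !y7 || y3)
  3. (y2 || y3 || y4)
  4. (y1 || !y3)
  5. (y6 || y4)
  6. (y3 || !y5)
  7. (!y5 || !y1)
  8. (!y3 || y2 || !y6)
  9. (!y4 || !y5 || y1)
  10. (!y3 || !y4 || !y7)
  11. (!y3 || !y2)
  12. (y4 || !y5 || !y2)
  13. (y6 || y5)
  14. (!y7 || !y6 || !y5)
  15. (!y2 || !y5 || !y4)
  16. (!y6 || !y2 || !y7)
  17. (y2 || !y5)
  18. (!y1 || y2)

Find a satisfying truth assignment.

y1=T, y2=T, y3=F, y4=F, y5=F, y6=T, y7=F

Check each clause:
  1. (y1 || y4) — y1 is true.
  2. (y3 || y1 || !y7) — !y7 is true.
  3. (y2 || y4 || y3) — y2 is true.
  4. (y1 || !y3) — y1 is true.
  5. (y6 || y4) — y6 is true.
  6. (y3 || !y5) — !y5 is true.
  7. (!y5 || !y1) — !y5 is true.
  8. (!y3 || !y6 || y2) — y2 is true.
  9. (!y5 || y1 || !y4) — y1 is true.
  10. (!y4 || !y7 || !y3) — !y7 is true.
  11. (!y3 || !y2) — !y3 is true.
  12. (!y5 || !y2 || y4) — !y5 is true.
  13. (y6 || y5) — y6 is true.
  14. (!y7 || !y5 || !y6) — !y7 is true.
  15. (!y2 || !y4 || !y5) — !y5 is true.
  16. (!y7 || !y6 || !y2) — !y7 is true.
  17. (!y5 || y2) — y2 is true.
  18. (!y1 || y2) — y2 is true.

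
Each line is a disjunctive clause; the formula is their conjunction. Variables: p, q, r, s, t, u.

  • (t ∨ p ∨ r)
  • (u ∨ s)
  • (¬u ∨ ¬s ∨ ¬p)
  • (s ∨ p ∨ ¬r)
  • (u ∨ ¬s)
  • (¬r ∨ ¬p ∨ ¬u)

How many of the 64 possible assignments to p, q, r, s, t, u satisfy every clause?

12

Split on p, then s.
  p=1, s=1: a clause becomes empty — 0.
  p=1, s=0: remaining (q,r,t,u) ∈ {(0,0,0,1); (0,0,1,1); (1,0,0,1); (1,0,1,1)} — 4.
  p=0, s=1: q free; 3 ways for (r,t,u) × 2^1 = 6.
  p=0, s=0: remaining (q,r,t,u) ∈ {(0,0,1,1); (1,0,1,1)} — 2.
Total: 0 + 4 + 6 + 2 = 12.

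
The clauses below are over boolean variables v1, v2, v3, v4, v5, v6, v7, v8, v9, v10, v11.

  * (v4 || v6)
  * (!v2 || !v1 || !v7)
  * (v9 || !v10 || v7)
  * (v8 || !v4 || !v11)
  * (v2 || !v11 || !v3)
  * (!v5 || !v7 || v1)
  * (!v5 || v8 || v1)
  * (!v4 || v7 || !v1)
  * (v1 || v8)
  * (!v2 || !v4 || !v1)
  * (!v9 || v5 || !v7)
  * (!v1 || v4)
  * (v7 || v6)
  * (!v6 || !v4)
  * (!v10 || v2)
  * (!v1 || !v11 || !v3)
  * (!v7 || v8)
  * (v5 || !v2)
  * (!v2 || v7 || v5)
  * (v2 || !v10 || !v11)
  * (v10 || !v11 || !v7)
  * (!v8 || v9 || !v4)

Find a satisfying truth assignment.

v1=False, v2=False, v3=False, v4=False, v5=True, v6=True, v7=False, v8=True, v9=True, v10=False, v11=False

v3 occurs only negated in the remaining clauses — set v3 = False.
v11 occurs only negated in the remaining clauses — set v11 = False.
Try v1 = False.
  then v8 is forced to True.
Try v2 = False.
  then v10 is forced to False.
For the remaining variables, v4 = False, v5 = True, v6 = True, v7 = False, v9 = True works.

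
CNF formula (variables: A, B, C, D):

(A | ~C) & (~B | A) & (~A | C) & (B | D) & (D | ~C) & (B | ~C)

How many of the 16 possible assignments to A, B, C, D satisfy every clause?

Satisfying assignments:
  A=0 B=0 C=0 D=1
  A=1 B=1 C=1 D=1
That's 2 in total.

2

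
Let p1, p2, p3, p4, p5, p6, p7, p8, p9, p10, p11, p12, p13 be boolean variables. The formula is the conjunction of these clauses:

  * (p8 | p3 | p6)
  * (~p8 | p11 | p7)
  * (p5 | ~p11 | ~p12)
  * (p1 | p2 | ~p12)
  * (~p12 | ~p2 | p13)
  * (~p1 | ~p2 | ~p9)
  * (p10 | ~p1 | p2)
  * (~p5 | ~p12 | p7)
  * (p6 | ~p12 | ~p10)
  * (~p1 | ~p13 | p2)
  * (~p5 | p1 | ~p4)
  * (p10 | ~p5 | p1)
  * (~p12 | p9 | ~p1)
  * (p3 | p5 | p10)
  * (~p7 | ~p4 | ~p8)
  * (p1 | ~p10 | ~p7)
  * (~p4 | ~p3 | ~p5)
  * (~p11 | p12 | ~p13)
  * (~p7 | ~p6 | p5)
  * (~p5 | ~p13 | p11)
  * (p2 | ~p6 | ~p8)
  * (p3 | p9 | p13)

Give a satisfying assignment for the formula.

Branch on p1: take p1 = False.
For the remaining variables, p2 = True, p3 = True, p4 = True, p5 = False, p6 = True, p7 = False, p8 = False, p9 = True, p10 = False, p11 = False, p12 = True, p13 = True works.

p1=F, p2=T, p3=T, p4=T, p5=F, p6=T, p7=F, p8=F, p9=T, p10=F, p11=F, p12=T, p13=T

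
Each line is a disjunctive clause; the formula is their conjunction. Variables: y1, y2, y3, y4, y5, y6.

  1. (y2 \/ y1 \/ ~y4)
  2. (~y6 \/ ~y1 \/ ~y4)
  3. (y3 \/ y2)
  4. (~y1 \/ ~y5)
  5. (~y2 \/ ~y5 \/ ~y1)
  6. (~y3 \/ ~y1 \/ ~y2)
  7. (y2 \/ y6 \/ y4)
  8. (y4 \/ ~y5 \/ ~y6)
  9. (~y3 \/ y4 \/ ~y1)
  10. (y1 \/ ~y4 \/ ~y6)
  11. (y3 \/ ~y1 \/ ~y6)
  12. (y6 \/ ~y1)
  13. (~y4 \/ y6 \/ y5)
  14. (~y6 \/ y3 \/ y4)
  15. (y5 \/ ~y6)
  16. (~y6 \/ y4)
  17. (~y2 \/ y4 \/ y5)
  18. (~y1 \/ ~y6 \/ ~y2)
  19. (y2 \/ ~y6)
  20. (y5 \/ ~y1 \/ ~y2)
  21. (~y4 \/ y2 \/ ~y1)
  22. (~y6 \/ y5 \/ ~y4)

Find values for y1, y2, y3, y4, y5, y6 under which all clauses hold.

y1 = F, y2 = T, y3 = F, y4 = F, y5 = T, y6 = F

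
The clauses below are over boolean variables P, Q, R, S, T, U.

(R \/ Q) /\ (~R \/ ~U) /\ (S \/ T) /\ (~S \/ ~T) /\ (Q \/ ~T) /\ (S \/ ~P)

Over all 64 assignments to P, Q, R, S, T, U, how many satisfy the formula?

11

Split on S, then T.
  S=T, T=T: a clause becomes empty — 0.
  S=T, T=F: P free; 4 ways for (Q,R,U) × 2^1 = 8.
  S=F, T=T: remaining (P,Q,R,U) ∈ {(F,T,F,F); (F,T,F,T); (F,T,T,F)} — 3.
  S=F, T=F: a clause becomes empty — 0.
Total: 0 + 8 + 3 + 0 = 11.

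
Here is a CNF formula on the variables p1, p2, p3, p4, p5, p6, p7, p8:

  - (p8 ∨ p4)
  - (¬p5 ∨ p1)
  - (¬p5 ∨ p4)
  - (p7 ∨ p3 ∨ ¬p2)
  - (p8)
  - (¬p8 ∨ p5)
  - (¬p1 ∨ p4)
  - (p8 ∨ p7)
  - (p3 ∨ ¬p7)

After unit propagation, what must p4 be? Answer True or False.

True

Unit clause (p8) sets p8 = True.
(p5 ∨ ¬p8): since p8 = True, the clause reduces to (p5). p5 = True.
(p1 ∨ ¬p5): since p5 = True, the clause reduces to (p1). p1 = True.
From (p4 ∨ ¬p5) and p5 = True: p4 = True.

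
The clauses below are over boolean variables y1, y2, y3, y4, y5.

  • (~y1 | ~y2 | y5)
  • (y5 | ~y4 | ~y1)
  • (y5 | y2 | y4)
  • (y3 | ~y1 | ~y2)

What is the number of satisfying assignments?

20

Case analysis on y1 and y2:
  y1=T, y2=T: remaining (y3,y4,y5) ∈ {(T,F,T); (T,T,T)} — 2.
  y1=T, y2=F: remaining (y3,y4,y5) ∈ {(F,F,T); (F,T,T); (T,F,T); (T,T,T)} — 4.
  y1=F, y2=T: y3, y4, y5 free → 2^3 = 8.
  y1=F, y2=F: y3 free; 3 ways for (y4,y5) × 2^1 = 6.
Total: 2 + 4 + 8 + 6 = 20.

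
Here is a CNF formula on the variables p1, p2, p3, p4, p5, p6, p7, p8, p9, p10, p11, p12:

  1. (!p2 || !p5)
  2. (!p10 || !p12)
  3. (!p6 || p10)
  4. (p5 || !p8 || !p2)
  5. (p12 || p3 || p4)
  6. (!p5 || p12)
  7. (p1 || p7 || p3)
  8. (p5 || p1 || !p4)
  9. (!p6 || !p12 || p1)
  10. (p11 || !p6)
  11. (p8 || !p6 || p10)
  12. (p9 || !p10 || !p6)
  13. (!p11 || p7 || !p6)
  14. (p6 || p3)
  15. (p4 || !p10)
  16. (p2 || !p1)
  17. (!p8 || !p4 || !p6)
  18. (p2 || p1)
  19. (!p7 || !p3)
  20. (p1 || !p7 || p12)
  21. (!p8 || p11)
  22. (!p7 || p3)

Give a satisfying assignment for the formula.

p1=T, p2=T, p3=T, p4=F, p5=F, p6=F, p7=F, p8=F, p9=T, p10=F, p11=F, p12=F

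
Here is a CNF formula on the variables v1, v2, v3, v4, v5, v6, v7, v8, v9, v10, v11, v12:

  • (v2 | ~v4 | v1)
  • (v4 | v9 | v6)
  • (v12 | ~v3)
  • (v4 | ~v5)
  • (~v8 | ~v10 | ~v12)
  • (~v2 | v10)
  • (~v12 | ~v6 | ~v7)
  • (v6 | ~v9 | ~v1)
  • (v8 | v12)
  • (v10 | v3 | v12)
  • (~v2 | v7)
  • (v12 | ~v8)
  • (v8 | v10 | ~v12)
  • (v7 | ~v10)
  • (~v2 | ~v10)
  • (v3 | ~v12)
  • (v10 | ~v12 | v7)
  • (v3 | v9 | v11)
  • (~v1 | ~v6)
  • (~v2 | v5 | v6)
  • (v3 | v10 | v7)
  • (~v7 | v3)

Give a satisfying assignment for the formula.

v1=0, v2=0, v3=1, v4=0, v5=0, v6=0, v7=1, v8=0, v9=1, v10=1, v11=0, v12=1

Set v1 = False and propagate.
Try v2 = False.
  then v4 is forced to False.
  then v5 is forced to False.
Try v3 = True.
  then v12 is forced to True.
The remaining clauses are satisfied by v6 = False, v7 = True, v8 = False, v9 = True, v10 = True, v11 = False.
Every clause has at least one true literal under this assignment.
Check each clause:
  1. (v2 | v1 | ~v4) — ~v4 is true.
  2. (v9 | v4 | v6) — v9 is true.
  3. (v12 | ~v3) — v12 is true.
  4. (v4 | ~v5) — ~v5 is true.
  5. (~v12 | ~v8 | ~v10) — ~v8 is true.
  6. (~v2 | v10) — v10 is true.
  7. (~v12 | ~v7 | ~v6) — ~v6 is true.
  8. (~v9 | v6 | ~v1) — ~v1 is true.
  9. (v8 | v12) — v12 is true.
  10. (v3 | v10 | v12) — v10 is true.
  11. (~v2 | v7) — ~v2 is true.
  12. (~v8 | v12) — ~v8 is true.
  13. (~v12 | v8 | v10) — v10 is true.
  14. (~v10 | v7) — v7 is true.
  15. (~v10 | ~v2) — ~v2 is true.
  16. (v3 | ~v12) — v3 is true.
  17. (v7 | v10 | ~v12) — v10 is true.
  18. (v3 | v11 | v9) — v9 is true.
  19. (~v1 | ~v6) — ~v6 is true.
  20. (v6 | v5 | ~v2) — ~v2 is true.
  21. (v10 | v3 | v7) — v10 is true.
  22. (v3 | ~v7) — v3 is true.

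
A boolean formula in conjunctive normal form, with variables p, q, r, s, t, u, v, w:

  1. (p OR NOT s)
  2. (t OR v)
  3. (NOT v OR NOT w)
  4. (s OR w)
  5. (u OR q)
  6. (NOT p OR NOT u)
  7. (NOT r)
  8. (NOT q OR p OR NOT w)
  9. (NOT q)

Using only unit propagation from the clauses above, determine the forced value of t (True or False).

True

(NOT r) stands alone — r = False.
Unit clause (NOT q) sets q = False.
From (u OR q) and q = False: u = True.
(NOT u OR NOT p): since u = True, the clause reduces to (NOT p). p = False.
In (NOT s OR p), p is now false; NOT s must hold, so s = False.
In (s OR w), s is now false; w must hold, so w = True.
From (NOT v OR NOT w) and w = True: v = False.
(v OR t): since v = False, the clause reduces to (t). t = True.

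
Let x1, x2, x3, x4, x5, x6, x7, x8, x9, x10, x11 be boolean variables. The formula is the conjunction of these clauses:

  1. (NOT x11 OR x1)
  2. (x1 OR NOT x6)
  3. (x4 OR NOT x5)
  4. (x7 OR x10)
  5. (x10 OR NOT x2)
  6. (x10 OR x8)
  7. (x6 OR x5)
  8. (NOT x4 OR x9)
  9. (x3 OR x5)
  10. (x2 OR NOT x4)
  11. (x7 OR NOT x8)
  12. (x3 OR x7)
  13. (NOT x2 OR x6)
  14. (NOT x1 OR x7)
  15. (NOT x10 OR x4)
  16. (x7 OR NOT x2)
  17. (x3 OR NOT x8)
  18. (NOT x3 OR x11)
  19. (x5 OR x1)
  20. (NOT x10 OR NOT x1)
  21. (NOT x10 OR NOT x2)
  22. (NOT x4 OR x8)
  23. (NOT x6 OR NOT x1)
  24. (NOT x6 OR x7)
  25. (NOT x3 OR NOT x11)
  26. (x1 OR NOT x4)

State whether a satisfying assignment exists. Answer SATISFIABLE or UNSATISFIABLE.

UNSATISFIABLE

x1 = True:
  propagation gives x7=True, x10=False, x2=False, x8=True; an empty clause results — contradiction.
x1 = False:
  propagation gives x11=False, x6=False, x5=True, x4=True; an empty clause results — contradiction.
Every branch closes, so no satisfying assignment exists.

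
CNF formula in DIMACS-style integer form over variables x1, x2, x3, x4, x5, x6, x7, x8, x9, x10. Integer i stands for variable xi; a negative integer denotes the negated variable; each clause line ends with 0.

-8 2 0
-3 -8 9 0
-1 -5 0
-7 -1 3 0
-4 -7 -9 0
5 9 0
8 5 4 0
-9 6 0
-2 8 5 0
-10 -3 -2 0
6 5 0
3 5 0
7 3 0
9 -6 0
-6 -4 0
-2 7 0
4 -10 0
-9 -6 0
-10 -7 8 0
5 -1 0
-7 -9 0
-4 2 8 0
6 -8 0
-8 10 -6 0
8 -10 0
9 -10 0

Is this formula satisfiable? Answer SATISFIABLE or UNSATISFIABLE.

x1 occurs only negated in the remaining clauses — set x1 = False.
Branch on x2: take x2 = False.
  then x8 is forced to False.
  then x4 is forced to False.
  then x5 is forced to True.
  then x10 is forced to False.
The remaining clauses are satisfied by x3 = False, x6 = False, x7 = True, x9 = False.
So x1 = F  x2 = F  x3 = F  x4 = F  x5 = T  x6 = F  x7 = T  x8 = F  x9 = F  x10 = F is a satisfying assignment.

SATISFIABLE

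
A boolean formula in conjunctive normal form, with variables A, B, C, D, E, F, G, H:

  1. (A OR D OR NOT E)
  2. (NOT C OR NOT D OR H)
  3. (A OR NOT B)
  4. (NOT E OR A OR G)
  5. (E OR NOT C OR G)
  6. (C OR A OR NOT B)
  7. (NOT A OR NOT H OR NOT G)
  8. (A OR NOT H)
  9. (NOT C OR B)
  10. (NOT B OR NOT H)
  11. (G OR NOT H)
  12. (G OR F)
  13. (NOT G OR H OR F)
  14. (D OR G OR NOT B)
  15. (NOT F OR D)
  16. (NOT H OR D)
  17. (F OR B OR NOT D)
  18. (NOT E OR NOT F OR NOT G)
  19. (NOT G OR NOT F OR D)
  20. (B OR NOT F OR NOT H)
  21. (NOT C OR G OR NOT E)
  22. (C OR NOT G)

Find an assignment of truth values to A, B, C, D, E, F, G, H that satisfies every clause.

A=True, B=True, C=False, D=True, E=False, F=True, G=False, H=False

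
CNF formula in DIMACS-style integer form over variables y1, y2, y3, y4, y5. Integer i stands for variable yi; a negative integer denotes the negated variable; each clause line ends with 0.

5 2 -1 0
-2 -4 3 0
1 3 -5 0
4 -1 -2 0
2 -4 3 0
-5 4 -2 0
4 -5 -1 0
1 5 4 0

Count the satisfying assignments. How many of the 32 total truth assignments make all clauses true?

8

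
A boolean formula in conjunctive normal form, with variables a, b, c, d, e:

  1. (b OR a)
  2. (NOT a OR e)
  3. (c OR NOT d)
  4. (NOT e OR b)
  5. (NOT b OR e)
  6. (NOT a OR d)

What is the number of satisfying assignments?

Satisfying assignments:
  a=0 b=1 c=0 d=0 e=1
  a=0 b=1 c=1 d=0 e=1
  a=0 b=1 c=1 d=1 e=1
  a=1 b=1 c=1 d=1 e=1
Count: 4.

4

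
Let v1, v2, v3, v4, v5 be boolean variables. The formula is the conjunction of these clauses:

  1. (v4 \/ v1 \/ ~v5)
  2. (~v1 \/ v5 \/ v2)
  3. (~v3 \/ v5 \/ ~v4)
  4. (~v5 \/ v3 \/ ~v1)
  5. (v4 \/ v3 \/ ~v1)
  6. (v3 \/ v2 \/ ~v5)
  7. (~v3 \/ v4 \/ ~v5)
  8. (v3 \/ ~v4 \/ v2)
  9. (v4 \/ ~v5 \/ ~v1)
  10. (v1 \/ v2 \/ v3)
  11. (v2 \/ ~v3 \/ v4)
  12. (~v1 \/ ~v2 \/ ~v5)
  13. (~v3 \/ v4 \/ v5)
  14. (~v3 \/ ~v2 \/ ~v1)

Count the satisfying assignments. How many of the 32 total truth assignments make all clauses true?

7

The models are:
  v1=0 v2=0 v3=1 v4=1 v5=1
  v1=0 v2=1 v3=0 v4=0 v5=0
  v1=0 v2=1 v3=0 v4=1 v5=0
  v1=0 v2=1 v3=0 v4=1 v5=1
  v1=0 v2=1 v3=1 v4=1 v5=1
  v1=1 v2=0 v3=1 v4=1 v5=1
  v1=1 v2=1 v3=0 v4=1 v5=0
That's 7 in total.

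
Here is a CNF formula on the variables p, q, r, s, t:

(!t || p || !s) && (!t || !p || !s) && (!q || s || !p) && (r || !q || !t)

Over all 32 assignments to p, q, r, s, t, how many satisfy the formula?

19

Split on p, then s.
  p=1, s=1: remaining (q,r,t) ∈ {(0,0,0); (0,1,0); (1,0,0); (1,1,0)} — 4.
  p=1, s=0: remaining (q,r,t) ∈ {(0,0,0); (0,0,1); (0,1,0); (0,1,1)} — 4.
  p=0, s=1: remaining (q,r,t) ∈ {(0,0,0); (0,1,0); (1,0,0); (1,1,0)} — 4.
  p=0, s=0: 7 of the 8 assignments to (q,r,t) work.
Total: 4 + 4 + 4 + 7 = 19.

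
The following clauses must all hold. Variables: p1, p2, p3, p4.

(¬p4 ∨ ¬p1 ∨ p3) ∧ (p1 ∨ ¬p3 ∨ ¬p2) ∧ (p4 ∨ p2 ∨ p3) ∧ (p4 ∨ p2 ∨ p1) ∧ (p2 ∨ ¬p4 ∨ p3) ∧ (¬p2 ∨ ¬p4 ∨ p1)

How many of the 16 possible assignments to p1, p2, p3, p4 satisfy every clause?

7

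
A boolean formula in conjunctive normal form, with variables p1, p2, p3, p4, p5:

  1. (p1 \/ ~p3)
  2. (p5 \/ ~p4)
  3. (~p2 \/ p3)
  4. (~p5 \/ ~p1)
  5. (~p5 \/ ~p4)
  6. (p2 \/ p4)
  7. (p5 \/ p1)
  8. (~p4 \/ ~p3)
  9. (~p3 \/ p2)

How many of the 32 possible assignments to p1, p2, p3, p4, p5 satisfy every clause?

The models are:
  p1=1 p2=1 p3=1 p4=0 p5=0
That's 1 in total.

1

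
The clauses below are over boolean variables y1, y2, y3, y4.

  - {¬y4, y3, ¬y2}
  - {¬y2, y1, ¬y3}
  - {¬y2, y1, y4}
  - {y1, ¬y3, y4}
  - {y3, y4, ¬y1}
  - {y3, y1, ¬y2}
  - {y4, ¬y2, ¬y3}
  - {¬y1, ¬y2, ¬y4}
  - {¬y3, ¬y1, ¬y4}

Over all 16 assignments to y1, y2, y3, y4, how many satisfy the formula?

5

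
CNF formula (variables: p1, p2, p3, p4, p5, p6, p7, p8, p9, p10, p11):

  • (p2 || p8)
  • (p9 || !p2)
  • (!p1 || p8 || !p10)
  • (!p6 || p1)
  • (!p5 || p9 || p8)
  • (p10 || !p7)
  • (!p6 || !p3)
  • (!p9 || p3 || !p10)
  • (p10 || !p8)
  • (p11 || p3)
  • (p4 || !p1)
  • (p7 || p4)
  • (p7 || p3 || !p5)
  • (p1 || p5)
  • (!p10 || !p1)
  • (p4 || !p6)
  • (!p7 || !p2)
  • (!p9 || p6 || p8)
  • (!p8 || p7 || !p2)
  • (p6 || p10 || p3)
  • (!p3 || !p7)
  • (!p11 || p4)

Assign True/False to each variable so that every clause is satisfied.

Pure literal: p4 appears only positively; assign p4 = True.
Try p1 = False.
  then p6 is forced to False.
  then p5 is forced to True.
Set p2 = False and propagate.
  then p8 is forced to True.
  then p10 is forced to True.
Try p3 = True.
  then p7 is forced to False.
p9, p11 are now unconstrained; take p9 = False, p11 = True.
Check each clause:
  1. (p8 || p2) — p8 is true.
  2. (p9 || !p2) — !p2 is true.
  3. (!p10 || !p1 || p8) — p8 is true.
  4. (!p6 || p1) — !p6 is true.
  5. (!p5 || p9 || p8) — p8 is true.
  6. (p10 || !p7) — !p7 is true.
  7. (!p3 || !p6) — !p6 is true.
  8. (p3 || !p10 || !p9) — p3 is true.
  9. (!p8 || p10) — p10 is true.
  10. (p3 || p11) — p11 is true.
  11. (p4 || !p1) — p4 is true.
  12. (p4 || p7) — p4 is true.
  13. (p7 || !p5 || p3) — p3 is true.
  14. (p1 || p5) — p5 is true.
  15. (!p1 || !p10) — !p1 is true.
  16. (p4 || !p6) — !p6 is true.
  17. (!p2 || !p7) — !p7 is true.
  18. (p8 || !p9 || p6) — p8 is true.
  19. (p7 || !p8 || !p2) — !p2 is true.
  20. (p10 || p3 || p6) — p10 is true.
  21. (!p7 || !p3) — !p7 is true.
  22. (!p11 || p4) — p4 is true.

p1=0, p2=0, p3=1, p4=1, p5=1, p6=0, p7=0, p8=1, p9=0, p10=1, p11=1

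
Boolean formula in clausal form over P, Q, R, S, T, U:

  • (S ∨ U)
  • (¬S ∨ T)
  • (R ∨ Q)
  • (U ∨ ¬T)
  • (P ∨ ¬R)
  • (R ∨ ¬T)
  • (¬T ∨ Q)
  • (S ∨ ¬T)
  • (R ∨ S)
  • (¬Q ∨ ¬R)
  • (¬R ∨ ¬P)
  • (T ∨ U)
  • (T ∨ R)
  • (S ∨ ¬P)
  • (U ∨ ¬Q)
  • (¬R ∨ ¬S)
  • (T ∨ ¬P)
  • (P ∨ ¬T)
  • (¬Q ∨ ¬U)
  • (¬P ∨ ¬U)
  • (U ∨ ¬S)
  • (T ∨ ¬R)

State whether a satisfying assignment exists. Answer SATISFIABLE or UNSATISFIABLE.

UNSATISFIABLE

T = True:
  propagation gives U=True, R=True, P=True; an empty clause results — contradiction.
T = False:
  propagation gives S=False, U=True, R=True; an empty clause results — contradiction.
Every branch closes, so no satisfying assignment exists.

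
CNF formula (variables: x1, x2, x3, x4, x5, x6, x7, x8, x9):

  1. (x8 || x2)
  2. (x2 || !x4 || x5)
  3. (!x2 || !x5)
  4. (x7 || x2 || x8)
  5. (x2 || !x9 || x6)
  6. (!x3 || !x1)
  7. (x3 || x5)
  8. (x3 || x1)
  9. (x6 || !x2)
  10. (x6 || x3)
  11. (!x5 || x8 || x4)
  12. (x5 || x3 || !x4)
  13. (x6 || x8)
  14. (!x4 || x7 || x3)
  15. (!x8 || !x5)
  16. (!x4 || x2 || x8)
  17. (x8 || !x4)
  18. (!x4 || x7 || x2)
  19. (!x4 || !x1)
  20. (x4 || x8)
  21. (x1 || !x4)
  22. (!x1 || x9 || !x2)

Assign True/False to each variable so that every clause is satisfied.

x1=0, x2=0, x3=1, x4=0, x5=0, x6=1, x7=1, x8=1, x9=1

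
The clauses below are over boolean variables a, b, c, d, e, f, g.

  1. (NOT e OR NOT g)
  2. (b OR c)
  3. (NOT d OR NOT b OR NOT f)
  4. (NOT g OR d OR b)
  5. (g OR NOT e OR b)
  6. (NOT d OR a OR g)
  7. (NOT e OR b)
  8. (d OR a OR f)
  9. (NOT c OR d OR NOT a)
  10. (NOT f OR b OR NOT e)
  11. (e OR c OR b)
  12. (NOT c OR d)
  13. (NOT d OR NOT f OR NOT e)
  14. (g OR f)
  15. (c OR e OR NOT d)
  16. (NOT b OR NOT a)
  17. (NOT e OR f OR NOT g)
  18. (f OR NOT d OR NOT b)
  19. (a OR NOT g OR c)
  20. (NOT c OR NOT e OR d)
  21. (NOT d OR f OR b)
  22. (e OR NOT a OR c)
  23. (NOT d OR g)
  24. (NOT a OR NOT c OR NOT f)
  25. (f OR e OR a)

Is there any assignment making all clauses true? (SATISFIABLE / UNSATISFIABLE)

Try a = False.
For the remaining variables, b = False, c = True, d = True, e = False, f = True, g = True works.
So a=False, b=False, c=True, d=True, e=False, f=True, g=True is a satisfying assignment.

SATISFIABLE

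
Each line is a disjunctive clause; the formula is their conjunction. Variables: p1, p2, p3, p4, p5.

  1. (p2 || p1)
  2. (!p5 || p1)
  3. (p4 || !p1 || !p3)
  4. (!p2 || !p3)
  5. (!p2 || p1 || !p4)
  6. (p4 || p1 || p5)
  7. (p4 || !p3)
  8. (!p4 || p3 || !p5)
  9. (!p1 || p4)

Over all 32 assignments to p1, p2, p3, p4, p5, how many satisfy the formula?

4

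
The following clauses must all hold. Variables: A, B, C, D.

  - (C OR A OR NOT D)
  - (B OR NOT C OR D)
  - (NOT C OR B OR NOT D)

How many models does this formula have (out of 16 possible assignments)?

10

Split on C, then D.
  C=1, D=1: remaining (A,B) ∈ {(0,1); (1,1)} — 2.
  C=1, D=0: remaining (A,B) ∈ {(0,1); (1,1)} — 2.
  C=0, D=1: remaining (A,B) ∈ {(1,0); (1,1)} — 2.
  C=0, D=0: remaining (A,B) ∈ {(0,0); (0,1); (1,0); (1,1)} — 4.
Total: 2 + 2 + 2 + 4 = 10.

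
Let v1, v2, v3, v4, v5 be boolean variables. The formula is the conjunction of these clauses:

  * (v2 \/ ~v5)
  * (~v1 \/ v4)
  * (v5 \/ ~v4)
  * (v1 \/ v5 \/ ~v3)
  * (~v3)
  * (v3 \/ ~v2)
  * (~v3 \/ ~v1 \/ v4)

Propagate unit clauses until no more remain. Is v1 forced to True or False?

False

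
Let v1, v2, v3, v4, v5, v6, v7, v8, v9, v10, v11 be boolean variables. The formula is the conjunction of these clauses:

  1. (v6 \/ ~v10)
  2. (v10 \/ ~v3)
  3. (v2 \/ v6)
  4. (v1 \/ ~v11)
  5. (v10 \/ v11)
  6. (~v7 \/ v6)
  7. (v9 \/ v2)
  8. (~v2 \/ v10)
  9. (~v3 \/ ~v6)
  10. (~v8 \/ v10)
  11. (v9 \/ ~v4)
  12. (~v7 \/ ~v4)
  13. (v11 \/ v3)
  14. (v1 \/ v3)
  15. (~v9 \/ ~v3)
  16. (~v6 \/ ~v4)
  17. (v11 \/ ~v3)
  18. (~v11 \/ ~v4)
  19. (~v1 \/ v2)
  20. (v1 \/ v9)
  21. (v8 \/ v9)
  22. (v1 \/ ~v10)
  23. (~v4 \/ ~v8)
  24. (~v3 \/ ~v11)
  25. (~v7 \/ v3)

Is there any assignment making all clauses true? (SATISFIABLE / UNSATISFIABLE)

v4 occurs only negated in the remaining clauses — set v4 = False.
Pure literal: v7 appears only negated; assign v7 = False.
Set v1 = True and propagate.
  then v2 is forced to True.
  then v10 is forced to True.
  then v6 is forced to True.
  then v3 is forced to False.
  then v11 is forced to True.
Branch on v8: take v8 = False.
  then v9 is forced to True.
v5 is now unconstrained; take v5 = False.
So v1 = True, v2 = True, v3 = False, v4 = False, v5 = False, v6 = True, v7 = False, v8 = False, v9 = True, v10 = True, v11 = True is a satisfying assignment.

SATISFIABLE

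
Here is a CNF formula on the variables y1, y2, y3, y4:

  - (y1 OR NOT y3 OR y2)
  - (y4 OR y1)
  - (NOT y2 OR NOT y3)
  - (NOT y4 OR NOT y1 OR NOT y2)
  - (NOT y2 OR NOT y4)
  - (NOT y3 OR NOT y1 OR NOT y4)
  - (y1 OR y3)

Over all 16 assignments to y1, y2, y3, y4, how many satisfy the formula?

The models are:
  y1=T y2=F y3=F y4=F
  y1=T y2=F y3=F y4=T
  y1=T y2=F y3=T y4=F
  y1=T y2=T y3=F y4=F
Count: 4.

4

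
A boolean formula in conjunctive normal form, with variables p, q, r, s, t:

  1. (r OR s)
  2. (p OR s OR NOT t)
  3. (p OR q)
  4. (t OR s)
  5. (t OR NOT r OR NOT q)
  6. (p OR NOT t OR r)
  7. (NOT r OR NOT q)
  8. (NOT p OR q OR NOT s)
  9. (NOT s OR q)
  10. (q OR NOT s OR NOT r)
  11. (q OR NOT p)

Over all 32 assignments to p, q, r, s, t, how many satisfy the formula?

3

Satisfying assignments:
  p=0 q=1 r=0 s=1 t=0
  p=1 q=1 r=0 s=1 t=0
  p=1 q=1 r=0 s=1 t=1
That's 3 in total.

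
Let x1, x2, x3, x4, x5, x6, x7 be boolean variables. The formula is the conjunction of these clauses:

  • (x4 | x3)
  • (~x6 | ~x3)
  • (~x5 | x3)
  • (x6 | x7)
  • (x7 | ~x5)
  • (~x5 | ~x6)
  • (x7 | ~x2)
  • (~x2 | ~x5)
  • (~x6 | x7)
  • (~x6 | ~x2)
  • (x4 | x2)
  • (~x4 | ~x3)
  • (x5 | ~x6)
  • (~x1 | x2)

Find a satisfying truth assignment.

x1=False, x2=False, x3=False, x4=True, x5=False, x6=False, x7=True

Check each clause:
  1. (x4 | x3) — x4 is true.
  2. (~x3 | ~x6) — ~x6 is true.
  3. (~x5 | x3) — ~x5 is true.
  4. (x6 | x7) — x7 is true.
  5. (~x5 | x7) — ~x5 is true.
  6. (~x5 | ~x6) — ~x6 is true.
  7. (x7 | ~x2) — ~x2 is true.
  8. (~x2 | ~x5) — ~x5 is true.
  9. (x7 | ~x6) — ~x6 is true.
  10. (~x2 | ~x6) — ~x6 is true.
  11. (x2 | x4) — x4 is true.
  12. (~x3 | ~x4) — ~x3 is true.
  13. (~x6 | x5) — ~x6 is true.
  14. (x2 | ~x1) — ~x1 is true.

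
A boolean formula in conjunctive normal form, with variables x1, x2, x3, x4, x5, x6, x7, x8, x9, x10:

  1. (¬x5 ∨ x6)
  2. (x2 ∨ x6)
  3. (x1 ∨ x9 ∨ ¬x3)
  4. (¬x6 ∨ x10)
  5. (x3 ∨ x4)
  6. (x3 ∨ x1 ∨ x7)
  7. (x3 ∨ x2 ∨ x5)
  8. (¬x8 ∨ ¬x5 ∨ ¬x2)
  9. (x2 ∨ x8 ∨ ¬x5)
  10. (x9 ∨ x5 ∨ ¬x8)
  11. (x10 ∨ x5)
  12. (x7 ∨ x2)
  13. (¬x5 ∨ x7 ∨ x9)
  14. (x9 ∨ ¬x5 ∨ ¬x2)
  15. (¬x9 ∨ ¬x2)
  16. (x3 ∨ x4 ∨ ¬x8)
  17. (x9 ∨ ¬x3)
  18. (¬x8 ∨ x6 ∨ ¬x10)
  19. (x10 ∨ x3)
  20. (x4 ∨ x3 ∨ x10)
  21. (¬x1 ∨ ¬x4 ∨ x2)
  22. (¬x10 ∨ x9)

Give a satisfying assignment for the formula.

x7 occurs only positively in the remaining clauses — set x7 = True.
Set x1 = False and propagate.
For the remaining variables, x2 = False, x3 = True, x4 = True, x5 = False, x6 = True, x8 = False, x9 = True, x10 = True works.

x1=F, x2=F, x3=T, x4=T, x5=F, x6=T, x7=T, x8=F, x9=T, x10=T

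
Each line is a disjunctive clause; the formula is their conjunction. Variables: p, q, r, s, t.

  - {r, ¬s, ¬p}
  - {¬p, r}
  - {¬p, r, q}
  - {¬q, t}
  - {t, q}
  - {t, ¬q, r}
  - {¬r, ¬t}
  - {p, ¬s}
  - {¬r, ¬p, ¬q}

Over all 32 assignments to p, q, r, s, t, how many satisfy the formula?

2

The models are:
  p=0 q=0 r=0 s=0 t=1
  p=0 q=1 r=0 s=0 t=1
That's 2 in total.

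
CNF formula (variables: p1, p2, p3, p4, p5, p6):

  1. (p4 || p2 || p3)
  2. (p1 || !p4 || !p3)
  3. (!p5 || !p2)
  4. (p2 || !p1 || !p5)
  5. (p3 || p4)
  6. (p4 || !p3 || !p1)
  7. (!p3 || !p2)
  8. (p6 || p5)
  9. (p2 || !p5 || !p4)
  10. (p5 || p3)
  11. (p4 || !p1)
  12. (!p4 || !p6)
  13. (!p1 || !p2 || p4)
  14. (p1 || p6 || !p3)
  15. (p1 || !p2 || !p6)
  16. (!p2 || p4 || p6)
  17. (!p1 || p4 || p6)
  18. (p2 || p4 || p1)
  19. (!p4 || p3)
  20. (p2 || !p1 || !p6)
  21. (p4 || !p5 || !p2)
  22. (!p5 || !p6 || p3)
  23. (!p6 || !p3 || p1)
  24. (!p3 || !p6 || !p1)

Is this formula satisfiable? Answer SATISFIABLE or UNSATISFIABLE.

UNSATISFIABLE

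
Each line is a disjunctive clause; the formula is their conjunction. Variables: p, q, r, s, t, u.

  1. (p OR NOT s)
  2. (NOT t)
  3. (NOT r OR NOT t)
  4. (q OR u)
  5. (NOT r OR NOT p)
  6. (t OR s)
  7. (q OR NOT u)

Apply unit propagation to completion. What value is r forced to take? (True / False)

(NOT t) stands alone — t = False.
From (s OR t) and t = False: s = True.
From (NOT s OR p) and s = True: p = True.
(NOT p OR NOT r): since p = True, the clause reduces to (NOT r). r = False.

False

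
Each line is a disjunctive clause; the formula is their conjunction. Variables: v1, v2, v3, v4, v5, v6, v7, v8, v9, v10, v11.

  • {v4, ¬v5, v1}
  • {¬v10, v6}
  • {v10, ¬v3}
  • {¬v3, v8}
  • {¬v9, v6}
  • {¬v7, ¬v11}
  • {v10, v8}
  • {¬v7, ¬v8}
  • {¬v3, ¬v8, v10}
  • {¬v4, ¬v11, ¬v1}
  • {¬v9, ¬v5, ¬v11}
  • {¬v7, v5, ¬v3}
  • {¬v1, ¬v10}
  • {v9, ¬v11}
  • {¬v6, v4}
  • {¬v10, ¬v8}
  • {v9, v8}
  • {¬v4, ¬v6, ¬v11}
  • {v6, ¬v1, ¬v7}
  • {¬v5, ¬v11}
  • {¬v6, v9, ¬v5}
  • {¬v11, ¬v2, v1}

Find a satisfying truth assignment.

v3 occurs only negated in the remaining clauses — set v3 = False.
v7 occurs only negated in the remaining clauses — set v7 = False.
Branch on v1: take v1 = False.
Set v2 = True and propagate.
  then v11 is forced to False.
For the remaining variables, v4 = True, v5 = True, v6 = True, v8 = False, v9 = True, v10 = True works.

v1 = F, v2 = T, v3 = F, v4 = T, v5 = T, v6 = T, v7 = F, v8 = F, v9 = T, v10 = T, v11 = F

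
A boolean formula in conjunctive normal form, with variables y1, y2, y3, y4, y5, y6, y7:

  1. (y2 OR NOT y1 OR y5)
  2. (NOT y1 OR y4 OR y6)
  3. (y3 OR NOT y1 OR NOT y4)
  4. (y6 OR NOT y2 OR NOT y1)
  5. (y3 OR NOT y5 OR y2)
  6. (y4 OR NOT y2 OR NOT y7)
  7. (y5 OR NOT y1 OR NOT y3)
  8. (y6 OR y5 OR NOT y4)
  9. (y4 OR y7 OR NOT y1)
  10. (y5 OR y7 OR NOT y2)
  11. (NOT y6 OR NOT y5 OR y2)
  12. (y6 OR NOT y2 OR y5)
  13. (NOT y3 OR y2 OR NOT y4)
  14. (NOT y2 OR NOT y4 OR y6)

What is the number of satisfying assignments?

Case analysis on y2 and y4:
  y2=1, y4=1: 8 of the 32 assignments to (y1,y3,y5,y6,y7) work.
  y2=1, y4=0: remaining (y1,y3,y5,y6,y7) ∈ {(0,0,1,0,0); (0,0,1,1,0); (0,1,1,0,0); (0,1,1,1,0)} — 4.
  y2=0, y4=1: remaining (y1,y3,y5,y6,y7) ∈ {(0,0,0,1,0); (0,0,0,1,1)} — 2.
  y2=0, y4=0: y7 free; 5 ways for (y1,y3,y5,y6) × 2^1 = 10.
Total: 8 + 4 + 2 + 10 = 24.

24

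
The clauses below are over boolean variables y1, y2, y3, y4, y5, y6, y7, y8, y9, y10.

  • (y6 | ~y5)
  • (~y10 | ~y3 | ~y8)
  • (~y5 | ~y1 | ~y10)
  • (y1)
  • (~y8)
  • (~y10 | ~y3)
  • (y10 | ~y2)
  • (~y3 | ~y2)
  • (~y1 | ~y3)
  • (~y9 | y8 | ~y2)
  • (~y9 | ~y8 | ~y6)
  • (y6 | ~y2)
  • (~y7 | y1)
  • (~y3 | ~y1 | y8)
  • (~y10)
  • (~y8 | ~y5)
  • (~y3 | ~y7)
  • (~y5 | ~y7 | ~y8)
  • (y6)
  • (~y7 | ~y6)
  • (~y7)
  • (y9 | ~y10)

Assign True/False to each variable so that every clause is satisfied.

y1=True  y2=False  y3=False  y4=True  y5=True  y6=True  y7=False  y8=False  y9=True  y10=False

The clause (y1) is unit: y1 must be True.
(~y8) is a unit clause, so y8 = False.
The clause (~y3) is unit: y3 must be False.
(~y10) is a unit clause, so y10 = False.
Unit propagation: (~y2) forces y2 = False.
Unit propagation: (y6) forces y6 = True.
Unit propagation: (~y7) forces y7 = False.
y4, y5, y9 are now unconstrained; take y4 = True, y5 = True, y9 = True.
Every clause has at least one true literal under this assignment.
Check each clause:
  1. (y6 | ~y5) — y6 is true.
  2. (~y8 | ~y10 | ~y3) — ~y8 is true.
  3. (~y1 | ~y5 | ~y10) — ~y10 is true.
  4. (y1) — y1 is true.
  5. (~y8) — ~y8 is true.
  6. (~y3 | ~y10) — ~y3 is true.
  7. (~y2 | y10) — ~y2 is true.
  8. (~y2 | ~y3) — ~y3 is true.
  9. (~y1 | ~y3) — ~y3 is true.
  10. (y8 | ~y2 | ~y9) — ~y2 is true.
  11. (~y9 | ~y6 | ~y8) — ~y8 is true.
  12. (~y2 | y6) — y6 is true.
  13. (~y7 | y1) — y1 is true.
  14. (~y1 | ~y3 | y8) — ~y3 is true.
  15. (~y10) — ~y10 is true.
  16. (~y5 | ~y8) — ~y8 is true.
  17. (~y7 | ~y3) — ~y7 is true.
  18. (~y7 | ~y8 | ~y5) — ~y8 is true.
  19. (y6) — y6 is true.
  20. (~y6 | ~y7) — ~y7 is true.
  21. (~y7) — ~y7 is true.
  22. (y9 | ~y10) — y9 is true.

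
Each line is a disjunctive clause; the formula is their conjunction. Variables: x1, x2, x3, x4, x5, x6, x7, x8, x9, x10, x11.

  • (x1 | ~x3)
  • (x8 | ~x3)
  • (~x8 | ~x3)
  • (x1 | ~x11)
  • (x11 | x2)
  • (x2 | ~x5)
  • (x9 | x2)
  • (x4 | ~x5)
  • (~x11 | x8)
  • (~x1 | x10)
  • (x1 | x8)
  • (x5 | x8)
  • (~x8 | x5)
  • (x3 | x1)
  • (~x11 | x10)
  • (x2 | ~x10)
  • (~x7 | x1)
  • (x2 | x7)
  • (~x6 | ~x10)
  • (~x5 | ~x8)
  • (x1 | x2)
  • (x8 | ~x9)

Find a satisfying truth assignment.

x1 = True, x2 = True, x3 = False, x4 = True, x5 = True, x6 = False, x7 = False, x8 = False, x9 = False, x10 = True, x11 = False

Check each clause:
  1. (~x3 | x1) — x1 is true.
  2. (x8 | ~x3) — ~x3 is true.
  3. (~x8 | ~x3) — ~x8 is true.
  4. (~x11 | x1) — x1 is true.
  5. (x2 | x11) — x2 is true.
  6. (x2 | ~x5) — x2 is true.
  7. (x2 | x9) — x2 is true.
  8. (x4 | ~x5) — x4 is true.
  9. (~x11 | x8) — ~x11 is true.
  10. (x10 | ~x1) — x10 is true.
  11. (x8 | x1) — x1 is true.
  12. (x8 | x5) — x5 is true.
  13. (~x8 | x5) — ~x8 is true.
  14. (x1 | x3) — x1 is true.
  15. (~x11 | x10) — x10 is true.
  16. (x2 | ~x10) — x2 is true.
  17. (~x7 | x1) — ~x7 is true.
  18. (x2 | x7) — x2 is true.
  19. (~x6 | ~x10) — ~x6 is true.
  20. (~x5 | ~x8) — ~x8 is true.
  21. (x1 | x2) — x1 is true.
  22. (~x9 | x8) — ~x9 is true.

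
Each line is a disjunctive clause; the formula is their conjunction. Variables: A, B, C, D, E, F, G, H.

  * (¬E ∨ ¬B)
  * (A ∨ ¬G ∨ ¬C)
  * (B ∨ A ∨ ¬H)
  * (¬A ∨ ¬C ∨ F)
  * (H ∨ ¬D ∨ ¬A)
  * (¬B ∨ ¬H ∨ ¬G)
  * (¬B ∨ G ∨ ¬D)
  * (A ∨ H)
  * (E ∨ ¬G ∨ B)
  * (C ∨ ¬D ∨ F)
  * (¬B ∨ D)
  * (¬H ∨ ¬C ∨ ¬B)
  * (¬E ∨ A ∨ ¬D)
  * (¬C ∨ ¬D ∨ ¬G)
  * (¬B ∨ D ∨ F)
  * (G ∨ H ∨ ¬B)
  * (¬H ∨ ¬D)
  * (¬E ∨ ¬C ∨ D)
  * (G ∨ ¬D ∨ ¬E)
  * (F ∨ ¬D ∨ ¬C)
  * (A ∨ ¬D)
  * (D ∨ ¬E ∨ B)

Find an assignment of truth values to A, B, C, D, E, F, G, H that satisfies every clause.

F occurs only positively in the remaining clauses — set F = True.
Try A = True.
The remaining clauses are satisfied by B = False, C = True, D = False, E = False, G = False, H = True.

A = T, B = F, C = T, D = F, E = F, F = T, G = F, H = T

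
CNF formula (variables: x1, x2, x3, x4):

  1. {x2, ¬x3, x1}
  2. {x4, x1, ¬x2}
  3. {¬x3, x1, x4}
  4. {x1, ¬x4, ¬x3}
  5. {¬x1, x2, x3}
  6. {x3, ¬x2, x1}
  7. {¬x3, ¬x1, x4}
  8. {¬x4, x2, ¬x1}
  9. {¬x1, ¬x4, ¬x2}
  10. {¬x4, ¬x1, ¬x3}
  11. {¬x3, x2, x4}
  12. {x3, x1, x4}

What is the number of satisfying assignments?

2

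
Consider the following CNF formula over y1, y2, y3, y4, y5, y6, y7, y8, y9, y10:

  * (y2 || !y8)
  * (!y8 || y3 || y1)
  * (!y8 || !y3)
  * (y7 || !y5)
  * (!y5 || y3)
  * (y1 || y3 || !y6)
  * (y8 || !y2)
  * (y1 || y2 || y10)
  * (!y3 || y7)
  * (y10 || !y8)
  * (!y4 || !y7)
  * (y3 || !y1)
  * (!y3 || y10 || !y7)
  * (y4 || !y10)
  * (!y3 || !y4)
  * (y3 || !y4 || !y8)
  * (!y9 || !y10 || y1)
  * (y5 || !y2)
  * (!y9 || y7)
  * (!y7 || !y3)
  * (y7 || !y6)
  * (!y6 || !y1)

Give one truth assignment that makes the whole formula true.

y1=F, y2=F, y3=F, y4=T, y5=F, y6=F, y7=F, y8=F, y9=F, y10=T

Check each clause:
  1. (y2 || !y8) — !y8 is true.
  2. (!y8 || y1 || y3) — !y8 is true.
  3. (!y3 || !y8) — !y8 is true.
  4. (!y5 || y7) — !y5 is true.
  5. (!y5 || y3) — !y5 is true.
  6. (y1 || y3 || !y6) — !y6 is true.
  7. (y8 || !y2) — !y2 is true.
  8. (y2 || y1 || y10) — y10 is true.
  9. (y7 || !y3) — !y3 is true.
  10. (y10 || !y8) — !y8 is true.
  11. (!y4 || !y7) — !y7 is true.
  12. (y3 || !y1) — !y1 is true.
  13. (!y3 || y10 || !y7) — !y7 is true.
  14. (y4 || !y10) — y4 is true.
  15. (!y4 || !y3) — !y3 is true.
  16. (!y4 || y3 || !y8) — !y8 is true.
  17. (!y10 || !y9 || y1) — !y9 is true.
  18. (!y2 || y5) — !y2 is true.
  19. (!y9 || y7) — !y9 is true.
  20. (!y7 || !y3) — !y7 is true.
  21. (y7 || !y6) — !y6 is true.
  22. (!y6 || !y1) — !y6 is true.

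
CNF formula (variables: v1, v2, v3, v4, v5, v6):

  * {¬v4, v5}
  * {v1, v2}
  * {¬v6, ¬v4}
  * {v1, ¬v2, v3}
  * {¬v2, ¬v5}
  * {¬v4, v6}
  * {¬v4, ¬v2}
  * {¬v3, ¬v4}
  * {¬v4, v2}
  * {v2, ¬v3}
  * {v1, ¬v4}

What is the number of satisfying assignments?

10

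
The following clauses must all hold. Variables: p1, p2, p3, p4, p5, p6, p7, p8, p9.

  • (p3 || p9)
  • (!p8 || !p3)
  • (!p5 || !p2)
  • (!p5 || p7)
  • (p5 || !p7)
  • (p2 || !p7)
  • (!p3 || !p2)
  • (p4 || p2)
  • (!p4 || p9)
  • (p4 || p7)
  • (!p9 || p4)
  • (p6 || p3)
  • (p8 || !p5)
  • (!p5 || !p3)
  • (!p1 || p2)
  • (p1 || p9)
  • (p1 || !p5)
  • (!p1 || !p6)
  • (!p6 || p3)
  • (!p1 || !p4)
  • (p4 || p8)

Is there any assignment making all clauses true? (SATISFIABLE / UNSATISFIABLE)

SATISFIABLE

Set p1 = False and propagate.
  then p9 is forced to True.
  then p4 is forced to True.
  then p5 is forced to False.
  then p7 is forced to False.
Try p2 = False.
Try p3 = True.
  then p8 is forced to False.
p6 is now unconstrained; take p6 = True.
So p1=0, p2=0, p3=1, p4=1, p5=0, p6=1, p7=0, p8=0, p9=1 is a satisfying assignment.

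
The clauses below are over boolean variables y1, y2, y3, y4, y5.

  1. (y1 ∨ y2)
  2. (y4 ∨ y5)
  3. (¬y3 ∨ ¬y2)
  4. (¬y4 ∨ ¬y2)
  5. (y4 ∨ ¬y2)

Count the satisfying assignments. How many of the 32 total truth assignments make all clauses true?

The models are:
  y1=1 y2=0 y3=0 y4=0 y5=1
  y1=1 y2=0 y3=0 y4=1 y5=0
  y1=1 y2=0 y3=0 y4=1 y5=1
  y1=1 y2=0 y3=1 y4=0 y5=1
  y1=1 y2=0 y3=1 y4=1 y5=0
  y1=1 y2=0 y3=1 y4=1 y5=1
Count: 6.

6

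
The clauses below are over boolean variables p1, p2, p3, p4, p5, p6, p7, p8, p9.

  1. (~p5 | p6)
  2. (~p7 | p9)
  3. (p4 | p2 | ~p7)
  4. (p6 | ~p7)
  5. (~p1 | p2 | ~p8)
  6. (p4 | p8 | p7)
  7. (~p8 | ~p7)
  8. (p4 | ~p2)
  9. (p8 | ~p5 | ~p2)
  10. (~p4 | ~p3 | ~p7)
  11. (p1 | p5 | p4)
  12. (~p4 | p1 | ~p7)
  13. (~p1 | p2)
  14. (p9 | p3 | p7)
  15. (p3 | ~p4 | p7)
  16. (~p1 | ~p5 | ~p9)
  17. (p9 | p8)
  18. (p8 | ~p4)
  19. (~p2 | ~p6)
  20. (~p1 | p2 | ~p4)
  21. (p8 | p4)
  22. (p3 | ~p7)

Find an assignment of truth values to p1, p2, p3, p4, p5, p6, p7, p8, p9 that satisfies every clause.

p1 = T  p2 = T  p3 = T  p4 = T  p5 = F  p6 = F  p7 = F  p8 = T  p9 = F

Branch on p1: take p1 = True.
  then p2 is forced to True.
  then p4 is forced to True.
  then p8 is forced to True.
  then p7 is forced to False.
  then p3 is forced to True.
  then p6 is forced to False.
  then p5 is forced to False.
p9 is now unconstrained; take p9 = False.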